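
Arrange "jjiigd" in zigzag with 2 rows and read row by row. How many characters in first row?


Zigzag "jjiigd" into 2 rows:
Placing characters:
  'j' => row 0
  'j' => row 1
  'i' => row 0
  'i' => row 1
  'g' => row 0
  'd' => row 1
Rows:
  Row 0: "jig"
  Row 1: "jid"
First row length: 3

3


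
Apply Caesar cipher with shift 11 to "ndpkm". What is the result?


Caesar cipher: shift "ndpkm" by 11
  'n' (pos 13) + 11 = pos 24 = 'y'
  'd' (pos 3) + 11 = pos 14 = 'o'
  'p' (pos 15) + 11 = pos 0 = 'a'
  'k' (pos 10) + 11 = pos 21 = 'v'
  'm' (pos 12) + 11 = pos 23 = 'x'
Result: yoavx

yoavx


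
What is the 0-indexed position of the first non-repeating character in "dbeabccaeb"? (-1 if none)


Input: dbeabccaeb
Character frequencies:
  'a': 2
  'b': 3
  'c': 2
  'd': 1
  'e': 2
Scanning left to right for freq == 1:
  Position 0 ('d'): unique! => answer = 0

0


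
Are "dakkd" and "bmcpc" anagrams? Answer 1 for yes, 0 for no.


Strings: "dakkd", "bmcpc"
Sorted first:  addkk
Sorted second: bccmp
Differ at position 0: 'a' vs 'b' => not anagrams

0


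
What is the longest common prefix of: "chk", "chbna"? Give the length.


Words: chk, chbna
  Position 0: all 'c' => match
  Position 1: all 'h' => match
  Position 2: ('k', 'b') => mismatch, stop
LCP = "ch" (length 2)

2


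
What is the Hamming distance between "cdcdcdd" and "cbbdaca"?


Comparing "cdcdcdd" and "cbbdaca" position by position:
  Position 0: 'c' vs 'c' => same
  Position 1: 'd' vs 'b' => differ
  Position 2: 'c' vs 'b' => differ
  Position 3: 'd' vs 'd' => same
  Position 4: 'c' vs 'a' => differ
  Position 5: 'd' vs 'c' => differ
  Position 6: 'd' vs 'a' => differ
Total differences (Hamming distance): 5

5


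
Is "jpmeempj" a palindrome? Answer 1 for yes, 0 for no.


Input: jpmeempj
Reversed: jpmeempj
  Compare pos 0 ('j') with pos 7 ('j'): match
  Compare pos 1 ('p') with pos 6 ('p'): match
  Compare pos 2 ('m') with pos 5 ('m'): match
  Compare pos 3 ('e') with pos 4 ('e'): match
Result: palindrome

1


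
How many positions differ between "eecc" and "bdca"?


Comparing "eecc" and "bdca" position by position:
  Position 0: 'e' vs 'b' => DIFFER
  Position 1: 'e' vs 'd' => DIFFER
  Position 2: 'c' vs 'c' => same
  Position 3: 'c' vs 'a' => DIFFER
Positions that differ: 3

3


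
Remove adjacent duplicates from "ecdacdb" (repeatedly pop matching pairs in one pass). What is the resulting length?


Input: ecdacdb
Stack-based adjacent duplicate removal:
  Read 'e': push. Stack: e
  Read 'c': push. Stack: ec
  Read 'd': push. Stack: ecd
  Read 'a': push. Stack: ecda
  Read 'c': push. Stack: ecdac
  Read 'd': push. Stack: ecdacd
  Read 'b': push. Stack: ecdacdb
Final stack: "ecdacdb" (length 7)

7


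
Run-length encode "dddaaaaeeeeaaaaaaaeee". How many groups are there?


Input: dddaaaaeeeeaaaaaaaeee
Scanning for consecutive runs:
  Group 1: 'd' x 3 (positions 0-2)
  Group 2: 'a' x 4 (positions 3-6)
  Group 3: 'e' x 4 (positions 7-10)
  Group 4: 'a' x 7 (positions 11-17)
  Group 5: 'e' x 3 (positions 18-20)
Total groups: 5

5


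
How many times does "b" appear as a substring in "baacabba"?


Searching for "b" in "baacabba"
Scanning each position:
  Position 0: "b" => MATCH
  Position 1: "a" => no
  Position 2: "a" => no
  Position 3: "c" => no
  Position 4: "a" => no
  Position 5: "b" => MATCH
  Position 6: "b" => MATCH
  Position 7: "a" => no
Total occurrences: 3

3


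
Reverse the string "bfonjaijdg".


Input: bfonjaijdg
Reading characters right to left:
  Position 9: 'g'
  Position 8: 'd'
  Position 7: 'j'
  Position 6: 'i'
  Position 5: 'a'
  Position 4: 'j'
  Position 3: 'n'
  Position 2: 'o'
  Position 1: 'f'
  Position 0: 'b'
Reversed: gdjiajnofb

gdjiajnofb


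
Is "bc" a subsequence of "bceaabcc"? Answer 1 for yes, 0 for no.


Check if "bc" is a subsequence of "bceaabcc"
Greedy scan:
  Position 0 ('b'): matches sub[0] = 'b'
  Position 1 ('c'): matches sub[1] = 'c'
  Position 2 ('e'): no match needed
  Position 3 ('a'): no match needed
  Position 4 ('a'): no match needed
  Position 5 ('b'): no match needed
  Position 6 ('c'): no match needed
  Position 7 ('c'): no match needed
All 2 characters matched => is a subsequence

1


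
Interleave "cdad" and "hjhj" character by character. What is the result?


Interleaving "cdad" and "hjhj":
  Position 0: 'c' from first, 'h' from second => "ch"
  Position 1: 'd' from first, 'j' from second => "dj"
  Position 2: 'a' from first, 'h' from second => "ah"
  Position 3: 'd' from first, 'j' from second => "dj"
Result: chdjahdj

chdjahdj


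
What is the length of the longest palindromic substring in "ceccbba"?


Input: "ceccbba"
Checking substrings for palindromes:
  [0:3] "cec" (len 3) => palindrome
  [2:4] "cc" (len 2) => palindrome
  [4:6] "bb" (len 2) => palindrome
Longest palindromic substring: "cec" with length 3

3


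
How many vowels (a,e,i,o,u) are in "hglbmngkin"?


Input: hglbmngkin
Checking each character:
  'h' at position 0: consonant
  'g' at position 1: consonant
  'l' at position 2: consonant
  'b' at position 3: consonant
  'm' at position 4: consonant
  'n' at position 5: consonant
  'g' at position 6: consonant
  'k' at position 7: consonant
  'i' at position 8: vowel (running total: 1)
  'n' at position 9: consonant
Total vowels: 1

1


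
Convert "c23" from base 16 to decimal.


Input: "c23" in base 16
Positional expansion:
  Digit 'c' (value 12) x 16^2 = 3072
  Digit '2' (value 2) x 16^1 = 32
  Digit '3' (value 3) x 16^0 = 3
Sum = 3107

3107


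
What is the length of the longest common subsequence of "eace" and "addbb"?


LCS of "eace" and "addbb"
DP table:
           a    d    d    b    b
      0    0    0    0    0    0
  e   0    0    0    0    0    0
  a   0    1    1    1    1    1
  c   0    1    1    1    1    1
  e   0    1    1    1    1    1
LCS length = dp[4][5] = 1

1


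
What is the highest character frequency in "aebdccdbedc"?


Input: aebdccdbedc
Character counts:
  'a': 1
  'b': 2
  'c': 3
  'd': 3
  'e': 2
Maximum frequency: 3

3


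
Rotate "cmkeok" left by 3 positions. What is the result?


Input: "cmkeok", rotate left by 3
First 3 characters: "cmk"
Remaining characters: "eok"
Concatenate remaining + first: "eok" + "cmk" = "eokcmk"

eokcmk


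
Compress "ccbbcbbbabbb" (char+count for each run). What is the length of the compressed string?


Input: ccbbcbbbabbb
Runs:
  'c' x 2 => "c2"
  'b' x 2 => "b2"
  'c' x 1 => "c1"
  'b' x 3 => "b3"
  'a' x 1 => "a1"
  'b' x 3 => "b3"
Compressed: "c2b2c1b3a1b3"
Compressed length: 12

12


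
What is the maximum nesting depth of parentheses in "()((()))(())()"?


Input: "()((()))(())()"
Tracking depth:
  Position 0 '(': depth becomes 1
  Position 1 ')': depth becomes 0
  Position 2 '(': depth becomes 1
  Position 3 '(': depth becomes 2
  Position 4 '(': depth becomes 3
  Position 5 ')': depth becomes 2
  Position 6 ')': depth becomes 1
  Position 7 ')': depth becomes 0
  Position 8 '(': depth becomes 1
  Position 9 '(': depth becomes 2
  Position 10 ')': depth becomes 1
  Position 11 ')': depth becomes 0
  Position 12 '(': depth becomes 1
  Position 13 ')': depth becomes 0
Maximum depth reached: 3

3


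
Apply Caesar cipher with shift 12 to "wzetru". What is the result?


Caesar cipher: shift "wzetru" by 12
  'w' (pos 22) + 12 = pos 8 = 'i'
  'z' (pos 25) + 12 = pos 11 = 'l'
  'e' (pos 4) + 12 = pos 16 = 'q'
  't' (pos 19) + 12 = pos 5 = 'f'
  'r' (pos 17) + 12 = pos 3 = 'd'
  'u' (pos 20) + 12 = pos 6 = 'g'
Result: ilqfdg

ilqfdg


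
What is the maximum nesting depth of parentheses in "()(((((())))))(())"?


Input: "()(((((())))))(())"
Tracking depth:
  Position 0 '(': depth becomes 1
  Position 1 ')': depth becomes 0
  Position 2 '(': depth becomes 1
  Position 3 '(': depth becomes 2
  Position 4 '(': depth becomes 3
  Position 5 '(': depth becomes 4
  Position 6 '(': depth becomes 5
  Position 7 '(': depth becomes 6
  Position 8 ')': depth becomes 5
  Position 9 ')': depth becomes 4
  Position 10 ')': depth becomes 3
  Position 11 ')': depth becomes 2
  Position 12 ')': depth becomes 1
  Position 13 ')': depth becomes 0
  Position 14 '(': depth becomes 1
  Position 15 '(': depth becomes 2
  Position 16 ')': depth becomes 1
  Position 17 ')': depth becomes 0
Maximum depth reached: 6

6


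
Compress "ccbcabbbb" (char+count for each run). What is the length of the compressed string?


Input: ccbcabbbb
Runs:
  'c' x 2 => "c2"
  'b' x 1 => "b1"
  'c' x 1 => "c1"
  'a' x 1 => "a1"
  'b' x 4 => "b4"
Compressed: "c2b1c1a1b4"
Compressed length: 10

10


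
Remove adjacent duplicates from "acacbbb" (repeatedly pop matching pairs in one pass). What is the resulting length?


Input: acacbbb
Stack-based adjacent duplicate removal:
  Read 'a': push. Stack: a
  Read 'c': push. Stack: ac
  Read 'a': push. Stack: aca
  Read 'c': push. Stack: acac
  Read 'b': push. Stack: acacb
  Read 'b': matches stack top 'b' => pop. Stack: acac
  Read 'b': push. Stack: acacb
Final stack: "acacb" (length 5)

5


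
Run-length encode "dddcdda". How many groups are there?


Input: dddcdda
Scanning for consecutive runs:
  Group 1: 'd' x 3 (positions 0-2)
  Group 2: 'c' x 1 (positions 3-3)
  Group 3: 'd' x 2 (positions 4-5)
  Group 4: 'a' x 1 (positions 6-6)
Total groups: 4

4


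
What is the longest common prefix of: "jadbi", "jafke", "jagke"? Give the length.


Words: jadbi, jafke, jagke
  Position 0: all 'j' => match
  Position 1: all 'a' => match
  Position 2: ('d', 'f', 'g') => mismatch, stop
LCP = "ja" (length 2)

2


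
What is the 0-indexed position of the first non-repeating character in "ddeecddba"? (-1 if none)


Input: ddeecddba
Character frequencies:
  'a': 1
  'b': 1
  'c': 1
  'd': 4
  'e': 2
Scanning left to right for freq == 1:
  Position 0 ('d'): freq=4, skip
  Position 1 ('d'): freq=4, skip
  Position 2 ('e'): freq=2, skip
  Position 3 ('e'): freq=2, skip
  Position 4 ('c'): unique! => answer = 4

4


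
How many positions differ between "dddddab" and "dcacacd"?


Comparing "dddddab" and "dcacacd" position by position:
  Position 0: 'd' vs 'd' => same
  Position 1: 'd' vs 'c' => DIFFER
  Position 2: 'd' vs 'a' => DIFFER
  Position 3: 'd' vs 'c' => DIFFER
  Position 4: 'd' vs 'a' => DIFFER
  Position 5: 'a' vs 'c' => DIFFER
  Position 6: 'b' vs 'd' => DIFFER
Positions that differ: 6

6


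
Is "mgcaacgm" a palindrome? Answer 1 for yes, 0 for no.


Input: mgcaacgm
Reversed: mgcaacgm
  Compare pos 0 ('m') with pos 7 ('m'): match
  Compare pos 1 ('g') with pos 6 ('g'): match
  Compare pos 2 ('c') with pos 5 ('c'): match
  Compare pos 3 ('a') with pos 4 ('a'): match
Result: palindrome

1


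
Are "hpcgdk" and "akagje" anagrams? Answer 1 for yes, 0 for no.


Strings: "hpcgdk", "akagje"
Sorted first:  cdghkp
Sorted second: aaegjk
Differ at position 0: 'c' vs 'a' => not anagrams

0


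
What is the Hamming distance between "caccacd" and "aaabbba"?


Comparing "caccacd" and "aaabbba" position by position:
  Position 0: 'c' vs 'a' => differ
  Position 1: 'a' vs 'a' => same
  Position 2: 'c' vs 'a' => differ
  Position 3: 'c' vs 'b' => differ
  Position 4: 'a' vs 'b' => differ
  Position 5: 'c' vs 'b' => differ
  Position 6: 'd' vs 'a' => differ
Total differences (Hamming distance): 6

6


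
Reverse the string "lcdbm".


Input: lcdbm
Reading characters right to left:
  Position 4: 'm'
  Position 3: 'b'
  Position 2: 'd'
  Position 1: 'c'
  Position 0: 'l'
Reversed: mbdcl

mbdcl


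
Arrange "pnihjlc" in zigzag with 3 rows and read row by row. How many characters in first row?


Zigzag "pnihjlc" into 3 rows:
Placing characters:
  'p' => row 0
  'n' => row 1
  'i' => row 2
  'h' => row 1
  'j' => row 0
  'l' => row 1
  'c' => row 2
Rows:
  Row 0: "pj"
  Row 1: "nhl"
  Row 2: "ic"
First row length: 2

2


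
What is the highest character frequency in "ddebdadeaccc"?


Input: ddebdadeaccc
Character counts:
  'a': 2
  'b': 1
  'c': 3
  'd': 4
  'e': 2
Maximum frequency: 4

4


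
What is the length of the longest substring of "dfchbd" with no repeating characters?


Input: "dfchbd"
Sliding window (track last position of each char):
  Position 0 ('d'): window [0,0] length 1 -- new best
  Position 1 ('f'): window [0,1] length 2 -- new best
  Position 2 ('c'): window [0,2] length 3 -- new best
  Position 3 ('h'): window [0,3] length 4 -- new best
  Position 4 ('b'): window [0,4] length 5 -- new best
  Position 5 ('d'): repeat (last at 0), move window start to 1
  Position 5 ('d'): window [1,5] length 5
Longest substring with no repeats: "dfchb" with length 5

5


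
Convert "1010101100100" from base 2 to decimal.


Input: "1010101100100" in base 2
Positional expansion:
  Digit '1' (value 1) x 2^12 = 4096
  Digit '0' (value 0) x 2^11 = 0
  Digit '1' (value 1) x 2^10 = 1024
  Digit '0' (value 0) x 2^9 = 0
  Digit '1' (value 1) x 2^8 = 256
  Digit '0' (value 0) x 2^7 = 0
  Digit '1' (value 1) x 2^6 = 64
  Digit '1' (value 1) x 2^5 = 32
  Digit '0' (value 0) x 2^4 = 0
  Digit '0' (value 0) x 2^3 = 0
  Digit '1' (value 1) x 2^2 = 4
  Digit '0' (value 0) x 2^1 = 0
  Digit '0' (value 0) x 2^0 = 0
Sum = 5476

5476


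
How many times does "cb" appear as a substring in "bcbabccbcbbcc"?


Searching for "cb" in "bcbabccbcbbcc"
Scanning each position:
  Position 0: "bc" => no
  Position 1: "cb" => MATCH
  Position 2: "ba" => no
  Position 3: "ab" => no
  Position 4: "bc" => no
  Position 5: "cc" => no
  Position 6: "cb" => MATCH
  Position 7: "bc" => no
  Position 8: "cb" => MATCH
  Position 9: "bb" => no
  Position 10: "bc" => no
  Position 11: "cc" => no
Total occurrences: 3

3


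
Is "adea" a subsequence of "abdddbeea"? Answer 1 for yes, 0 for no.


Check if "adea" is a subsequence of "abdddbeea"
Greedy scan:
  Position 0 ('a'): matches sub[0] = 'a'
  Position 1 ('b'): no match needed
  Position 2 ('d'): matches sub[1] = 'd'
  Position 3 ('d'): no match needed
  Position 4 ('d'): no match needed
  Position 5 ('b'): no match needed
  Position 6 ('e'): matches sub[2] = 'e'
  Position 7 ('e'): no match needed
  Position 8 ('a'): matches sub[3] = 'a'
All 4 characters matched => is a subsequence

1


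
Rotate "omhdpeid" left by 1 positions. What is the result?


Input: "omhdpeid", rotate left by 1
First 1 characters: "o"
Remaining characters: "mhdpeid"
Concatenate remaining + first: "mhdpeid" + "o" = "mhdpeido"

mhdpeido


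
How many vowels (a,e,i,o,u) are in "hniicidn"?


Input: hniicidn
Checking each character:
  'h' at position 0: consonant
  'n' at position 1: consonant
  'i' at position 2: vowel (running total: 1)
  'i' at position 3: vowel (running total: 2)
  'c' at position 4: consonant
  'i' at position 5: vowel (running total: 3)
  'd' at position 6: consonant
  'n' at position 7: consonant
Total vowels: 3

3


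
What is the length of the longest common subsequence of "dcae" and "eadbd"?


LCS of "dcae" and "eadbd"
DP table:
           e    a    d    b    d
      0    0    0    0    0    0
  d   0    0    0    1    1    1
  c   0    0    0    1    1    1
  a   0    0    1    1    1    1
  e   0    1    1    1    1    1
LCS length = dp[4][5] = 1

1


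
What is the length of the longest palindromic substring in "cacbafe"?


Input: "cacbafe"
Checking substrings for palindromes:
  [0:3] "cac" (len 3) => palindrome
Longest palindromic substring: "cac" with length 3

3


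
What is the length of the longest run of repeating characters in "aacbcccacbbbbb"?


Input: "aacbcccacbbbbb"
Scanning for longest run:
  Position 1 ('a'): continues run of 'a', length=2
  Position 2 ('c'): new char, reset run to 1
  Position 3 ('b'): new char, reset run to 1
  Position 4 ('c'): new char, reset run to 1
  Position 5 ('c'): continues run of 'c', length=2
  Position 6 ('c'): continues run of 'c', length=3
  Position 7 ('a'): new char, reset run to 1
  Position 8 ('c'): new char, reset run to 1
  Position 9 ('b'): new char, reset run to 1
  Position 10 ('b'): continues run of 'b', length=2
  Position 11 ('b'): continues run of 'b', length=3
  Position 12 ('b'): continues run of 'b', length=4
  Position 13 ('b'): continues run of 'b', length=5
Longest run: 'b' with length 5

5


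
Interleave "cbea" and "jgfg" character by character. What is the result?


Interleaving "cbea" and "jgfg":
  Position 0: 'c' from first, 'j' from second => "cj"
  Position 1: 'b' from first, 'g' from second => "bg"
  Position 2: 'e' from first, 'f' from second => "ef"
  Position 3: 'a' from first, 'g' from second => "ag"
Result: cjbgefag

cjbgefag


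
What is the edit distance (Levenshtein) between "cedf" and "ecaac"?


Computing edit distance: "cedf" -> "ecaac"
DP table:
           e    c    a    a    c
      0    1    2    3    4    5
  c   1    1    1    2    3    4
  e   2    1    2    2    3    4
  d   3    2    2    3    3    4
  f   4    3    3    3    4    4
Edit distance = dp[4][5] = 4

4


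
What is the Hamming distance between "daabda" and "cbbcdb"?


Comparing "daabda" and "cbbcdb" position by position:
  Position 0: 'd' vs 'c' => differ
  Position 1: 'a' vs 'b' => differ
  Position 2: 'a' vs 'b' => differ
  Position 3: 'b' vs 'c' => differ
  Position 4: 'd' vs 'd' => same
  Position 5: 'a' vs 'b' => differ
Total differences (Hamming distance): 5

5


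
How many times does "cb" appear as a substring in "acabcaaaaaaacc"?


Searching for "cb" in "acabcaaaaaaacc"
Scanning each position:
  Position 0: "ac" => no
  Position 1: "ca" => no
  Position 2: "ab" => no
  Position 3: "bc" => no
  Position 4: "ca" => no
  Position 5: "aa" => no
  Position 6: "aa" => no
  Position 7: "aa" => no
  Position 8: "aa" => no
  Position 9: "aa" => no
  Position 10: "aa" => no
  Position 11: "ac" => no
  Position 12: "cc" => no
Total occurrences: 0

0


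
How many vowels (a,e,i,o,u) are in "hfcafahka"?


Input: hfcafahka
Checking each character:
  'h' at position 0: consonant
  'f' at position 1: consonant
  'c' at position 2: consonant
  'a' at position 3: vowel (running total: 1)
  'f' at position 4: consonant
  'a' at position 5: vowel (running total: 2)
  'h' at position 6: consonant
  'k' at position 7: consonant
  'a' at position 8: vowel (running total: 3)
Total vowels: 3

3


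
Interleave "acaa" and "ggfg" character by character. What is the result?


Interleaving "acaa" and "ggfg":
  Position 0: 'a' from first, 'g' from second => "ag"
  Position 1: 'c' from first, 'g' from second => "cg"
  Position 2: 'a' from first, 'f' from second => "af"
  Position 3: 'a' from first, 'g' from second => "ag"
Result: agcgafag

agcgafag


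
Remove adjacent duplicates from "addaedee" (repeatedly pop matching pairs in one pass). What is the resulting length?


Input: addaedee
Stack-based adjacent duplicate removal:
  Read 'a': push. Stack: a
  Read 'd': push. Stack: ad
  Read 'd': matches stack top 'd' => pop. Stack: a
  Read 'a': matches stack top 'a' => pop. Stack: (empty)
  Read 'e': push. Stack: e
  Read 'd': push. Stack: ed
  Read 'e': push. Stack: ede
  Read 'e': matches stack top 'e' => pop. Stack: ed
Final stack: "ed" (length 2)

2


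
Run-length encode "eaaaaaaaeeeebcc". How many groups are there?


Input: eaaaaaaaeeeebcc
Scanning for consecutive runs:
  Group 1: 'e' x 1 (positions 0-0)
  Group 2: 'a' x 7 (positions 1-7)
  Group 3: 'e' x 4 (positions 8-11)
  Group 4: 'b' x 1 (positions 12-12)
  Group 5: 'c' x 2 (positions 13-14)
Total groups: 5

5


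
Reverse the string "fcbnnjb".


Input: fcbnnjb
Reading characters right to left:
  Position 6: 'b'
  Position 5: 'j'
  Position 4: 'n'
  Position 3: 'n'
  Position 2: 'b'
  Position 1: 'c'
  Position 0: 'f'
Reversed: bjnnbcf

bjnnbcf


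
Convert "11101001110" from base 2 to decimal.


Input: "11101001110" in base 2
Positional expansion:
  Digit '1' (value 1) x 2^10 = 1024
  Digit '1' (value 1) x 2^9 = 512
  Digit '1' (value 1) x 2^8 = 256
  Digit '0' (value 0) x 2^7 = 0
  Digit '1' (value 1) x 2^6 = 64
  Digit '0' (value 0) x 2^5 = 0
  Digit '0' (value 0) x 2^4 = 0
  Digit '1' (value 1) x 2^3 = 8
  Digit '1' (value 1) x 2^2 = 4
  Digit '1' (value 1) x 2^1 = 2
  Digit '0' (value 0) x 2^0 = 0
Sum = 1870

1870


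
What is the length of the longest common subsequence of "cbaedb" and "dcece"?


LCS of "cbaedb" and "dcece"
DP table:
           d    c    e    c    e
      0    0    0    0    0    0
  c   0    0    1    1    1    1
  b   0    0    1    1    1    1
  a   0    0    1    1    1    1
  e   0    0    1    2    2    2
  d   0    1    1    2    2    2
  b   0    1    1    2    2    2
LCS length = dp[6][5] = 2

2


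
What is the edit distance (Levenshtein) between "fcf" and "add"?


Computing edit distance: "fcf" -> "add"
DP table:
           a    d    d
      0    1    2    3
  f   1    1    2    3
  c   2    2    2    3
  f   3    3    3    3
Edit distance = dp[3][3] = 3

3


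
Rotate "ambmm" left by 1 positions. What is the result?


Input: "ambmm", rotate left by 1
First 1 characters: "a"
Remaining characters: "mbmm"
Concatenate remaining + first: "mbmm" + "a" = "mbmma"

mbmma


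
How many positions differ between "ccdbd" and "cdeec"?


Comparing "ccdbd" and "cdeec" position by position:
  Position 0: 'c' vs 'c' => same
  Position 1: 'c' vs 'd' => DIFFER
  Position 2: 'd' vs 'e' => DIFFER
  Position 3: 'b' vs 'e' => DIFFER
  Position 4: 'd' vs 'c' => DIFFER
Positions that differ: 4

4


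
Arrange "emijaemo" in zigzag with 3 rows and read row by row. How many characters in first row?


Zigzag "emijaemo" into 3 rows:
Placing characters:
  'e' => row 0
  'm' => row 1
  'i' => row 2
  'j' => row 1
  'a' => row 0
  'e' => row 1
  'm' => row 2
  'o' => row 1
Rows:
  Row 0: "ea"
  Row 1: "mjeo"
  Row 2: "im"
First row length: 2

2


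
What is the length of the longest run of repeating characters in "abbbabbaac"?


Input: "abbbabbaac"
Scanning for longest run:
  Position 1 ('b'): new char, reset run to 1
  Position 2 ('b'): continues run of 'b', length=2
  Position 3 ('b'): continues run of 'b', length=3
  Position 4 ('a'): new char, reset run to 1
  Position 5 ('b'): new char, reset run to 1
  Position 6 ('b'): continues run of 'b', length=2
  Position 7 ('a'): new char, reset run to 1
  Position 8 ('a'): continues run of 'a', length=2
  Position 9 ('c'): new char, reset run to 1
Longest run: 'b' with length 3

3


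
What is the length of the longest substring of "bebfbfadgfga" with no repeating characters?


Input: "bebfbfadgfga"
Sliding window (track last position of each char):
  Position 0 ('b'): window [0,0] length 1 -- new best
  Position 1 ('e'): window [0,1] length 2 -- new best
  Position 2 ('b'): repeat (last at 0), move window start to 1
  Position 2 ('b'): window [1,2] length 2
  Position 3 ('f'): window [1,3] length 3 -- new best
  Position 4 ('b'): repeat (last at 2), move window start to 3
  Position 4 ('b'): window [3,4] length 2
  Position 5 ('f'): repeat (last at 3), move window start to 4
  Position 5 ('f'): window [4,5] length 2
  Position 6 ('a'): window [4,6] length 3
  Position 7 ('d'): window [4,7] length 4 -- new best
  Position 8 ('g'): window [4,8] length 5 -- new best
  Position 9 ('f'): repeat (last at 5), move window start to 6
  Position 9 ('f'): window [6,9] length 4
  Position 10 ('g'): repeat (last at 8), move window start to 9
  Position 10 ('g'): window [9,10] length 2
  Position 11 ('a'): window [9,11] length 3
Longest substring with no repeats: "bfadg" with length 5

5


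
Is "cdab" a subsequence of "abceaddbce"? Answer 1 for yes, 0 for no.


Check if "cdab" is a subsequence of "abceaddbce"
Greedy scan:
  Position 0 ('a'): no match needed
  Position 1 ('b'): no match needed
  Position 2 ('c'): matches sub[0] = 'c'
  Position 3 ('e'): no match needed
  Position 4 ('a'): no match needed
  Position 5 ('d'): matches sub[1] = 'd'
  Position 6 ('d'): no match needed
  Position 7 ('b'): no match needed
  Position 8 ('c'): no match needed
  Position 9 ('e'): no match needed
Only matched 2/4 characters => not a subsequence

0


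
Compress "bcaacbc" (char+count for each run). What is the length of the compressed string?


Input: bcaacbc
Runs:
  'b' x 1 => "b1"
  'c' x 1 => "c1"
  'a' x 2 => "a2"
  'c' x 1 => "c1"
  'b' x 1 => "b1"
  'c' x 1 => "c1"
Compressed: "b1c1a2c1b1c1"
Compressed length: 12

12


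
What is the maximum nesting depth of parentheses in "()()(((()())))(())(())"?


Input: "()()(((()())))(())(())"
Tracking depth:
  Position 0 '(': depth becomes 1
  Position 1 ')': depth becomes 0
  Position 2 '(': depth becomes 1
  Position 3 ')': depth becomes 0
  Position 4 '(': depth becomes 1
  Position 5 '(': depth becomes 2
  Position 6 '(': depth becomes 3
  Position 7 '(': depth becomes 4
  Position 8 ')': depth becomes 3
  Position 9 '(': depth becomes 4
  Position 10 ')': depth becomes 3
  Position 11 ')': depth becomes 2
  Position 12 ')': depth becomes 1
  Position 13 ')': depth becomes 0
  Position 14 '(': depth becomes 1
  Position 15 '(': depth becomes 2
  Position 16 ')': depth becomes 1
  Position 17 ')': depth becomes 0
  Position 18 '(': depth becomes 1
  Position 19 '(': depth becomes 2
  Position 20 ')': depth becomes 1
  Position 21 ')': depth becomes 0
Maximum depth reached: 4

4


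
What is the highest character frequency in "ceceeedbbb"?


Input: ceceeedbbb
Character counts:
  'b': 3
  'c': 2
  'd': 1
  'e': 4
Maximum frequency: 4

4


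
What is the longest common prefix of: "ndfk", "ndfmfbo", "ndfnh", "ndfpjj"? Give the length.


Words: ndfk, ndfmfbo, ndfnh, ndfpjj
  Position 0: all 'n' => match
  Position 1: all 'd' => match
  Position 2: all 'f' => match
  Position 3: ('k', 'm', 'n', 'p') => mismatch, stop
LCP = "ndf" (length 3)

3


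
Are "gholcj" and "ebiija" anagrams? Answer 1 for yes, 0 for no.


Strings: "gholcj", "ebiija"
Sorted first:  cghjlo
Sorted second: abeiij
Differ at position 0: 'c' vs 'a' => not anagrams

0


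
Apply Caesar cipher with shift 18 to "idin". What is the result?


Caesar cipher: shift "idin" by 18
  'i' (pos 8) + 18 = pos 0 = 'a'
  'd' (pos 3) + 18 = pos 21 = 'v'
  'i' (pos 8) + 18 = pos 0 = 'a'
  'n' (pos 13) + 18 = pos 5 = 'f'
Result: avaf

avaf


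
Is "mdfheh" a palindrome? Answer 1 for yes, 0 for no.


Input: mdfheh
Reversed: hehfdm
  Compare pos 0 ('m') with pos 5 ('h'): MISMATCH
  Compare pos 1 ('d') with pos 4 ('e'): MISMATCH
  Compare pos 2 ('f') with pos 3 ('h'): MISMATCH
Result: not a palindrome

0


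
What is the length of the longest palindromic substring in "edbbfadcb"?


Input: "edbbfadcb"
Checking substrings for palindromes:
  [2:4] "bb" (len 2) => palindrome
Longest palindromic substring: "bb" with length 2

2


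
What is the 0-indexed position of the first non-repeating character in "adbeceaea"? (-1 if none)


Input: adbeceaea
Character frequencies:
  'a': 3
  'b': 1
  'c': 1
  'd': 1
  'e': 3
Scanning left to right for freq == 1:
  Position 0 ('a'): freq=3, skip
  Position 1 ('d'): unique! => answer = 1

1


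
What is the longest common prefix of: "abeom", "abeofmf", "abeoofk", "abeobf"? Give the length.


Words: abeom, abeofmf, abeoofk, abeobf
  Position 0: all 'a' => match
  Position 1: all 'b' => match
  Position 2: all 'e' => match
  Position 3: all 'o' => match
  Position 4: ('m', 'f', 'o', 'b') => mismatch, stop
LCP = "abeo" (length 4)

4


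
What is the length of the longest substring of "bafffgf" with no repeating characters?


Input: "bafffgf"
Sliding window (track last position of each char):
  Position 0 ('b'): window [0,0] length 1 -- new best
  Position 1 ('a'): window [0,1] length 2 -- new best
  Position 2 ('f'): window [0,2] length 3 -- new best
  Position 3 ('f'): repeat (last at 2), move window start to 3
  Position 3 ('f'): window [3,3] length 1
  Position 4 ('f'): repeat (last at 3), move window start to 4
  Position 4 ('f'): window [4,4] length 1
  Position 5 ('g'): window [4,5] length 2
  Position 6 ('f'): repeat (last at 4), move window start to 5
  Position 6 ('f'): window [5,6] length 2
Longest substring with no repeats: "baf" with length 3

3


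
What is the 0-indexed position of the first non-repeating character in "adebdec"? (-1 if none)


Input: adebdec
Character frequencies:
  'a': 1
  'b': 1
  'c': 1
  'd': 2
  'e': 2
Scanning left to right for freq == 1:
  Position 0 ('a'): unique! => answer = 0

0


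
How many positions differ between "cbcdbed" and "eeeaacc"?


Comparing "cbcdbed" and "eeeaacc" position by position:
  Position 0: 'c' vs 'e' => DIFFER
  Position 1: 'b' vs 'e' => DIFFER
  Position 2: 'c' vs 'e' => DIFFER
  Position 3: 'd' vs 'a' => DIFFER
  Position 4: 'b' vs 'a' => DIFFER
  Position 5: 'e' vs 'c' => DIFFER
  Position 6: 'd' vs 'c' => DIFFER
Positions that differ: 7

7


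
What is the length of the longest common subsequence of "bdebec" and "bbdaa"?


LCS of "bdebec" and "bbdaa"
DP table:
           b    b    d    a    a
      0    0    0    0    0    0
  b   0    1    1    1    1    1
  d   0    1    1    2    2    2
  e   0    1    1    2    2    2
  b   0    1    2    2    2    2
  e   0    1    2    2    2    2
  c   0    1    2    2    2    2
LCS length = dp[6][5] = 2

2


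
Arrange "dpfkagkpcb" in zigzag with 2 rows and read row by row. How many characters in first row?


Zigzag "dpfkagkpcb" into 2 rows:
Placing characters:
  'd' => row 0
  'p' => row 1
  'f' => row 0
  'k' => row 1
  'a' => row 0
  'g' => row 1
  'k' => row 0
  'p' => row 1
  'c' => row 0
  'b' => row 1
Rows:
  Row 0: "dfakc"
  Row 1: "pkgpb"
First row length: 5

5


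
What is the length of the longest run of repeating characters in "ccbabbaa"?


Input: "ccbabbaa"
Scanning for longest run:
  Position 1 ('c'): continues run of 'c', length=2
  Position 2 ('b'): new char, reset run to 1
  Position 3 ('a'): new char, reset run to 1
  Position 4 ('b'): new char, reset run to 1
  Position 5 ('b'): continues run of 'b', length=2
  Position 6 ('a'): new char, reset run to 1
  Position 7 ('a'): continues run of 'a', length=2
Longest run: 'c' with length 2

2


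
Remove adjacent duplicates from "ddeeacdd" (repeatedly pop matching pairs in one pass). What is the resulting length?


Input: ddeeacdd
Stack-based adjacent duplicate removal:
  Read 'd': push. Stack: d
  Read 'd': matches stack top 'd' => pop. Stack: (empty)
  Read 'e': push. Stack: e
  Read 'e': matches stack top 'e' => pop. Stack: (empty)
  Read 'a': push. Stack: a
  Read 'c': push. Stack: ac
  Read 'd': push. Stack: acd
  Read 'd': matches stack top 'd' => pop. Stack: ac
Final stack: "ac" (length 2)

2


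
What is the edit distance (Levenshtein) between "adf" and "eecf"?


Computing edit distance: "adf" -> "eecf"
DP table:
           e    e    c    f
      0    1    2    3    4
  a   1    1    2    3    4
  d   2    2    2    3    4
  f   3    3    3    3    3
Edit distance = dp[3][4] = 3

3


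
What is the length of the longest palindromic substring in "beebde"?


Input: "beebde"
Checking substrings for palindromes:
  [0:4] "beeb" (len 4) => palindrome
  [1:3] "ee" (len 2) => palindrome
Longest palindromic substring: "beeb" with length 4

4


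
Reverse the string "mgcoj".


Input: mgcoj
Reading characters right to left:
  Position 4: 'j'
  Position 3: 'o'
  Position 2: 'c'
  Position 1: 'g'
  Position 0: 'm'
Reversed: jocgm

jocgm


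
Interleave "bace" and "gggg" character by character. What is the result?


Interleaving "bace" and "gggg":
  Position 0: 'b' from first, 'g' from second => "bg"
  Position 1: 'a' from first, 'g' from second => "ag"
  Position 2: 'c' from first, 'g' from second => "cg"
  Position 3: 'e' from first, 'g' from second => "eg"
Result: bgagcgeg

bgagcgeg


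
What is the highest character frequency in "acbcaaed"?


Input: acbcaaed
Character counts:
  'a': 3
  'b': 1
  'c': 2
  'd': 1
  'e': 1
Maximum frequency: 3

3


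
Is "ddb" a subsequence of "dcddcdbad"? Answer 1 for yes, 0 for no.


Check if "ddb" is a subsequence of "dcddcdbad"
Greedy scan:
  Position 0 ('d'): matches sub[0] = 'd'
  Position 1 ('c'): no match needed
  Position 2 ('d'): matches sub[1] = 'd'
  Position 3 ('d'): no match needed
  Position 4 ('c'): no match needed
  Position 5 ('d'): no match needed
  Position 6 ('b'): matches sub[2] = 'b'
  Position 7 ('a'): no match needed
  Position 8 ('d'): no match needed
All 3 characters matched => is a subsequence

1


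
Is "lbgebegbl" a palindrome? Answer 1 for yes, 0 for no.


Input: lbgebegbl
Reversed: lbgebegbl
  Compare pos 0 ('l') with pos 8 ('l'): match
  Compare pos 1 ('b') with pos 7 ('b'): match
  Compare pos 2 ('g') with pos 6 ('g'): match
  Compare pos 3 ('e') with pos 5 ('e'): match
Result: palindrome

1


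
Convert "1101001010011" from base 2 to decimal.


Input: "1101001010011" in base 2
Positional expansion:
  Digit '1' (value 1) x 2^12 = 4096
  Digit '1' (value 1) x 2^11 = 2048
  Digit '0' (value 0) x 2^10 = 0
  Digit '1' (value 1) x 2^9 = 512
  Digit '0' (value 0) x 2^8 = 0
  Digit '0' (value 0) x 2^7 = 0
  Digit '1' (value 1) x 2^6 = 64
  Digit '0' (value 0) x 2^5 = 0
  Digit '1' (value 1) x 2^4 = 16
  Digit '0' (value 0) x 2^3 = 0
  Digit '0' (value 0) x 2^2 = 0
  Digit '1' (value 1) x 2^1 = 2
  Digit '1' (value 1) x 2^0 = 1
Sum = 6739

6739


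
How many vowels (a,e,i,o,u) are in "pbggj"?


Input: pbggj
Checking each character:
  'p' at position 0: consonant
  'b' at position 1: consonant
  'g' at position 2: consonant
  'g' at position 3: consonant
  'j' at position 4: consonant
Total vowels: 0

0


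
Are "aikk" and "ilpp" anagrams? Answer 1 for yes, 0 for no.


Strings: "aikk", "ilpp"
Sorted first:  aikk
Sorted second: ilpp
Differ at position 0: 'a' vs 'i' => not anagrams

0


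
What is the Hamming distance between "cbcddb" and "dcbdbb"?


Comparing "cbcddb" and "dcbdbb" position by position:
  Position 0: 'c' vs 'd' => differ
  Position 1: 'b' vs 'c' => differ
  Position 2: 'c' vs 'b' => differ
  Position 3: 'd' vs 'd' => same
  Position 4: 'd' vs 'b' => differ
  Position 5: 'b' vs 'b' => same
Total differences (Hamming distance): 4

4


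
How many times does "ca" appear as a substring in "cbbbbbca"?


Searching for "ca" in "cbbbbbca"
Scanning each position:
  Position 0: "cb" => no
  Position 1: "bb" => no
  Position 2: "bb" => no
  Position 3: "bb" => no
  Position 4: "bb" => no
  Position 5: "bc" => no
  Position 6: "ca" => MATCH
Total occurrences: 1

1


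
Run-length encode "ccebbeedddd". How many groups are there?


Input: ccebbeedddd
Scanning for consecutive runs:
  Group 1: 'c' x 2 (positions 0-1)
  Group 2: 'e' x 1 (positions 2-2)
  Group 3: 'b' x 2 (positions 3-4)
  Group 4: 'e' x 2 (positions 5-6)
  Group 5: 'd' x 4 (positions 7-10)
Total groups: 5

5


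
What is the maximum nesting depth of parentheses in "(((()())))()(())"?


Input: "(((()())))()(())"
Tracking depth:
  Position 0 '(': depth becomes 1
  Position 1 '(': depth becomes 2
  Position 2 '(': depth becomes 3
  Position 3 '(': depth becomes 4
  Position 4 ')': depth becomes 3
  Position 5 '(': depth becomes 4
  Position 6 ')': depth becomes 3
  Position 7 ')': depth becomes 2
  Position 8 ')': depth becomes 1
  Position 9 ')': depth becomes 0
  Position 10 '(': depth becomes 1
  Position 11 ')': depth becomes 0
  Position 12 '(': depth becomes 1
  Position 13 '(': depth becomes 2
  Position 14 ')': depth becomes 1
  Position 15 ')': depth becomes 0
Maximum depth reached: 4

4


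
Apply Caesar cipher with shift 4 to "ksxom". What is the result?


Caesar cipher: shift "ksxom" by 4
  'k' (pos 10) + 4 = pos 14 = 'o'
  's' (pos 18) + 4 = pos 22 = 'w'
  'x' (pos 23) + 4 = pos 1 = 'b'
  'o' (pos 14) + 4 = pos 18 = 's'
  'm' (pos 12) + 4 = pos 16 = 'q'
Result: owbsq

owbsq


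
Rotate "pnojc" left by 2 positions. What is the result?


Input: "pnojc", rotate left by 2
First 2 characters: "pn"
Remaining characters: "ojc"
Concatenate remaining + first: "ojc" + "pn" = "ojcpn"

ojcpn


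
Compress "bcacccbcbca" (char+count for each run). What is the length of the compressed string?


Input: bcacccbcbca
Runs:
  'b' x 1 => "b1"
  'c' x 1 => "c1"
  'a' x 1 => "a1"
  'c' x 3 => "c3"
  'b' x 1 => "b1"
  'c' x 1 => "c1"
  'b' x 1 => "b1"
  'c' x 1 => "c1"
  'a' x 1 => "a1"
Compressed: "b1c1a1c3b1c1b1c1a1"
Compressed length: 18

18


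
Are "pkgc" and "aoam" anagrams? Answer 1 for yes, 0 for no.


Strings: "pkgc", "aoam"
Sorted first:  cgkp
Sorted second: aamo
Differ at position 0: 'c' vs 'a' => not anagrams

0


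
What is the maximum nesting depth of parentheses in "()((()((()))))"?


Input: "()((()((()))))"
Tracking depth:
  Position 0 '(': depth becomes 1
  Position 1 ')': depth becomes 0
  Position 2 '(': depth becomes 1
  Position 3 '(': depth becomes 2
  Position 4 '(': depth becomes 3
  Position 5 ')': depth becomes 2
  Position 6 '(': depth becomes 3
  Position 7 '(': depth becomes 4
  Position 8 '(': depth becomes 5
  Position 9 ')': depth becomes 4
  Position 10 ')': depth becomes 3
  Position 11 ')': depth becomes 2
  Position 12 ')': depth becomes 1
  Position 13 ')': depth becomes 0
Maximum depth reached: 5

5


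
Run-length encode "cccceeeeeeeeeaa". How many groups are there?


Input: cccceeeeeeeeeaa
Scanning for consecutive runs:
  Group 1: 'c' x 4 (positions 0-3)
  Group 2: 'e' x 9 (positions 4-12)
  Group 3: 'a' x 2 (positions 13-14)
Total groups: 3

3


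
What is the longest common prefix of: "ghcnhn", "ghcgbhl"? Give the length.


Words: ghcnhn, ghcgbhl
  Position 0: all 'g' => match
  Position 1: all 'h' => match
  Position 2: all 'c' => match
  Position 3: ('n', 'g') => mismatch, stop
LCP = "ghc" (length 3)

3


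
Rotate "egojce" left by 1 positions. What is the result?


Input: "egojce", rotate left by 1
First 1 characters: "e"
Remaining characters: "gojce"
Concatenate remaining + first: "gojce" + "e" = "gojcee"

gojcee


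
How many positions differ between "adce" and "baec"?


Comparing "adce" and "baec" position by position:
  Position 0: 'a' vs 'b' => DIFFER
  Position 1: 'd' vs 'a' => DIFFER
  Position 2: 'c' vs 'e' => DIFFER
  Position 3: 'e' vs 'c' => DIFFER
Positions that differ: 4

4


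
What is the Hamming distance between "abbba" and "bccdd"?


Comparing "abbba" and "bccdd" position by position:
  Position 0: 'a' vs 'b' => differ
  Position 1: 'b' vs 'c' => differ
  Position 2: 'b' vs 'c' => differ
  Position 3: 'b' vs 'd' => differ
  Position 4: 'a' vs 'd' => differ
Total differences (Hamming distance): 5

5


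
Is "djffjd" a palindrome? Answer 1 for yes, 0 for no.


Input: djffjd
Reversed: djffjd
  Compare pos 0 ('d') with pos 5 ('d'): match
  Compare pos 1 ('j') with pos 4 ('j'): match
  Compare pos 2 ('f') with pos 3 ('f'): match
Result: palindrome

1


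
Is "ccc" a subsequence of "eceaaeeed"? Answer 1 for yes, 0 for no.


Check if "ccc" is a subsequence of "eceaaeeed"
Greedy scan:
  Position 0 ('e'): no match needed
  Position 1 ('c'): matches sub[0] = 'c'
  Position 2 ('e'): no match needed
  Position 3 ('a'): no match needed
  Position 4 ('a'): no match needed
  Position 5 ('e'): no match needed
  Position 6 ('e'): no match needed
  Position 7 ('e'): no match needed
  Position 8 ('d'): no match needed
Only matched 1/3 characters => not a subsequence

0


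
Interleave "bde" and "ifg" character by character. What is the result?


Interleaving "bde" and "ifg":
  Position 0: 'b' from first, 'i' from second => "bi"
  Position 1: 'd' from first, 'f' from second => "df"
  Position 2: 'e' from first, 'g' from second => "eg"
Result: bidfeg

bidfeg


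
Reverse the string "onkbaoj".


Input: onkbaoj
Reading characters right to left:
  Position 6: 'j'
  Position 5: 'o'
  Position 4: 'a'
  Position 3: 'b'
  Position 2: 'k'
  Position 1: 'n'
  Position 0: 'o'
Reversed: joabkno

joabkno


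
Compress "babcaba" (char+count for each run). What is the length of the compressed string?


Input: babcaba
Runs:
  'b' x 1 => "b1"
  'a' x 1 => "a1"
  'b' x 1 => "b1"
  'c' x 1 => "c1"
  'a' x 1 => "a1"
  'b' x 1 => "b1"
  'a' x 1 => "a1"
Compressed: "b1a1b1c1a1b1a1"
Compressed length: 14

14
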